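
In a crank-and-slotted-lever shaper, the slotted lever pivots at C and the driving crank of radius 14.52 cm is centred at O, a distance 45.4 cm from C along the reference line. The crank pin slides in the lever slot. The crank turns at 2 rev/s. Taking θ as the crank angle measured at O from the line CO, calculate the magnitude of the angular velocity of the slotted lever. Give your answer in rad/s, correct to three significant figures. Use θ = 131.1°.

1.99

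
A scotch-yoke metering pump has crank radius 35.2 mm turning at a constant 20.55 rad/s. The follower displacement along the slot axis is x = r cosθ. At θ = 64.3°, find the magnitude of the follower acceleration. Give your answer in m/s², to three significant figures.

6.45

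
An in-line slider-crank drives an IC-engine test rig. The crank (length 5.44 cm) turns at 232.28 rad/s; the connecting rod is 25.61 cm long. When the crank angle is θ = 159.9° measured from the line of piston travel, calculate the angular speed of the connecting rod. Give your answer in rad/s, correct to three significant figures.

ω = 232.3 rad/s
The rod makes angle φ with the slider axis where L sinφ = r sinθ; differentiating, L cosφ·φ̇ = r ω cosθ.
L cosφ = √(L² − r² sin²θ) = 0.25542 m.
|ω_rod| = r ω |cosθ| / √(L² − r² sin²θ) = 0.0544·232.3·0.93909/0.25542 = 46.459 rad/s.

46.5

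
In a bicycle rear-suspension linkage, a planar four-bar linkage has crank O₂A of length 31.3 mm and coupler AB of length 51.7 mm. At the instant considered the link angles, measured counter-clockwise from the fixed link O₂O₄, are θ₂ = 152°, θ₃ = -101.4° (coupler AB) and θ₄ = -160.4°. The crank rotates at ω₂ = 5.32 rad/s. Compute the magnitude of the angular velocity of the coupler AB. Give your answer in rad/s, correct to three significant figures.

ω₂ = 5.32 rad/s
Differentiating the loop-closure r₂e^{iθ₂}+r₃e^{iθ₃}=r₁+r₄e^{iθ₄} gives r₂ω₂e^{iθ₂}+r₃ω₃e^{iθ₃}=r₄ω₄e^{iθ₄}.
Eliminating the other unknown: ω₃ = r₂ω₂ sin(θ₄−θ₂) / [r₃ sin(θ₃−θ₄)].
Numerator sine = +0.73846; denominator sine = +0.85717.
Result = 0.0313·5.32·(+0.73846) / (0.0517·(+0.85717)) = +2.7748 rad/s; magnitude 2.7748 rad/s.

2.77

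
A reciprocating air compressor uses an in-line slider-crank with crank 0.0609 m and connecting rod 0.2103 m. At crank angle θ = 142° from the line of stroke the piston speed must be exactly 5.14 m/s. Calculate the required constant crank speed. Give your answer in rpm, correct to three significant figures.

1700

For an in-line slider-crank, |v_piston| = rω|sinθ|·[1 + r cosθ/√(L² − r² sin²θ)].
With r = 0.0609 m, L = 0.2103 m, θ = 142°: the bracketed kinematic factor |dx/dθ| = 0.028798 m.
ω = v/|dx/dθ| = 5.14/0.028798 = 178.48 rad/s.
N = 60ω/(2π) = 1704.4 rpm.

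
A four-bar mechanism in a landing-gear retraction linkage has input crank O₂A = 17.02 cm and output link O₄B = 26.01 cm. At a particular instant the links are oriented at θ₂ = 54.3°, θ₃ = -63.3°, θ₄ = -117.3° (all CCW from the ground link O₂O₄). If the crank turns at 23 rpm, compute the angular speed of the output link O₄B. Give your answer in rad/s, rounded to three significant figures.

1.73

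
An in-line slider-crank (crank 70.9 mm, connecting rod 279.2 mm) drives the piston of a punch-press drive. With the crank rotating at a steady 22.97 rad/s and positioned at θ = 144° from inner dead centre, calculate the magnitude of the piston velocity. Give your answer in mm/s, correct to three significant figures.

758

ω = 22.97 rad/s
For an in-line slider-crank, x = r cosθ + √(L² − r² sin²θ), so v = −rω sinθ·[1 + r cosθ/√(L² − r² sin²θ)].
With r = 0.0709 m, L = 0.2792 m, θ = 144°: √(L² − r² sin²θ) = 0.27607 m.
v = −0.0709·22.97·0.58779·[1 + 0.0709·-0.80902/0.27607] = -0.75836 m/s.
|v| = 0.75836 m/s = 758.36 mm/s.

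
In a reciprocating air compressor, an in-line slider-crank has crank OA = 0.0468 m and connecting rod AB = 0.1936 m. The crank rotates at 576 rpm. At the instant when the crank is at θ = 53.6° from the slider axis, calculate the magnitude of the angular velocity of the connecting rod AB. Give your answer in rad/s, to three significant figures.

8.82

ω = 60.32 rad/s (converted from 576 rpm).
The rod makes angle φ with the slider axis where L sinφ = r sinθ; differentiating, L cosφ·φ̇ = r ω cosθ.
L cosφ = √(L² − r² sin²θ) = 0.1899 m.
|ω_rod| = r ω |cosθ| / √(L² − r² sin²θ) = 0.0468·60.32·0.59342/0.1899 = 8.8213 rad/s.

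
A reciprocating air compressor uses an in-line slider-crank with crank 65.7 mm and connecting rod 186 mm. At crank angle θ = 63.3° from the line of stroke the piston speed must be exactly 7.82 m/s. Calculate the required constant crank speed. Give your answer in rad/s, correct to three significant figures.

114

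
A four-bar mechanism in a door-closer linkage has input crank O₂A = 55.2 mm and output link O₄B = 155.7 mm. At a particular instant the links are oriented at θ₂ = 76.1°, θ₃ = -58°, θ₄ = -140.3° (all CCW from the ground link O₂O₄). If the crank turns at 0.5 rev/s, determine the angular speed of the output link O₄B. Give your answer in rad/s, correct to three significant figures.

ω₂ = 3.142 rad/s (from 0.5 rev/s).
Differentiating the loop-closure r₂e^{iθ₂}+r₃e^{iθ₃}=r₁+r₄e^{iθ₄} gives r₂ω₂e^{iθ₂}+r₃ω₃e^{iθ₃}=r₄ω₄e^{iθ₄}.
Eliminating the other unknown: ω₄ = r₂ω₂ sin(θ₂−θ₃) / [r₄ sin(θ₄−θ₃)].
Numerator sine = +0.71813; denominator sine = -0.99098.
Result = 0.0552·3.142·(+0.71813) / (0.1557·(-0.99098)) = -0.80711 rad/s; magnitude 0.80711 rad/s.

0.807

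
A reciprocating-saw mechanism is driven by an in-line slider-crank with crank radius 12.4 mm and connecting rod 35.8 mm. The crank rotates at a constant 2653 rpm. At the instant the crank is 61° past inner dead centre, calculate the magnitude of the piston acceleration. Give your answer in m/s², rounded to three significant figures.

ω = 2π·2653/60 = 277.8 rad/s
x(θ) = r cosθ + √(L² − r² sin²θ); with ω constant, a = ω²·d²x/dθ².
d²x/dθ² = −r cosθ − r²(cos2θ)/√u − r⁴ sin²2θ/(4u^{3/2}),  u = L² − r² sin²θ = 0.00116402 m².
Substituting r = 0.0124 m, L = 0.0358 m, θ = 61°: d²x/dθ² = -0.0037305 m.
a = ω²·d²x/dθ² = (277.8)²·(-0.0037305) = -287.93 m/s²;  |a| = 287.93 m/s².

288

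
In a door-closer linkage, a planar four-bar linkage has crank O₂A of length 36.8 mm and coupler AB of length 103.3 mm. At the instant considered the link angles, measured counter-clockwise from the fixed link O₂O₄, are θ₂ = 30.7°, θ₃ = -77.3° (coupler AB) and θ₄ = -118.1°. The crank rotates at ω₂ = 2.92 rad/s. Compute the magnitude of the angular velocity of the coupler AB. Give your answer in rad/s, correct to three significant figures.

ω₂ = 2.92 rad/s
Differentiating the loop-closure r₂e^{iθ₂}+r₃e^{iθ₃}=r₁+r₄e^{iθ₄} gives r₂ω₂e^{iθ₂}+r₃ω₃e^{iθ₃}=r₄ω₄e^{iθ₄}.
Eliminating the other unknown: ω₃ = r₂ω₂ sin(θ₄−θ₂) / [r₃ sin(θ₃−θ₄)].
Numerator sine = -0.51803; denominator sine = +0.65342.
Result = 0.0368·2.92·(-0.51803) / (0.1033·(+0.65342)) = -0.82469 rad/s; magnitude 0.82469 rad/s.

0.825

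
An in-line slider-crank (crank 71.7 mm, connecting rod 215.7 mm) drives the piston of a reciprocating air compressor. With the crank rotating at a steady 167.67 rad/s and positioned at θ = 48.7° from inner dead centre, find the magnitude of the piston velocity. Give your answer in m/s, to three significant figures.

ω = 167.7 rad/s
For an in-line slider-crank, x = r cosθ + √(L² − r² sin²θ), so v = −rω sinθ·[1 + r cosθ/√(L² − r² sin²θ)].
With r = 0.0717 m, L = 0.2157 m, θ = 48.7°: √(L² − r² sin²θ) = 0.20887 m.
v = −0.0717·167.7·0.75126·[1 + 0.0717·0.66000/0.20887] = -11.078 m/s.
|v| = 11.078 m/s.

11.1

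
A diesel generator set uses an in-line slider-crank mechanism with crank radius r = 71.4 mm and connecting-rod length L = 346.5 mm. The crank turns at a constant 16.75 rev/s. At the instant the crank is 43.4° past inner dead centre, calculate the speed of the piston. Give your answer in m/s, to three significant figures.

ω = 2π·16.8 = 105.2 rad/s
For an in-line slider-crank, x = r cosθ + √(L² − r² sin²θ), so v = −rω sinθ·[1 + r cosθ/√(L² − r² sin²θ)].
With r = 0.0714 m, L = 0.3465 m, θ = 43.4°: √(L² − r² sin²θ) = 0.34301 m.
v = −0.0714·105.2·0.68709·[1 + 0.0714·0.72657/0.34301] = -5.9439 m/s.
|v| = 5.9439 m/s.

5.94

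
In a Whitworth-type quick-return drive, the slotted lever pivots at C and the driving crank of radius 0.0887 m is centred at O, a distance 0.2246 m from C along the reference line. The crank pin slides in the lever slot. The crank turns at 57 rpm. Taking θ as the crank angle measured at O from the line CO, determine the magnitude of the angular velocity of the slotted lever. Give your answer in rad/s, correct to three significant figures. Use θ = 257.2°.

ω = 5.969 rad/s (from 57 rpm).
Crank pin A relative to C: A = (d + r cosθ, r sinθ); lever angle φ = atan2(r sinθ, d + r cosθ).
Differentiating tanφ: φ̇ = rω(d cosθ + r)/(d² + r² + 2dr cosθ).
d² + r² + 2dr cosθ = |CA|² = 0.0494855 m²;  d cosθ + r = +0.03894 m.
|ω_lever| = |0.0887·5.969·+0.03894| / 0.0494855 = 0.41663 rad/s.

0.417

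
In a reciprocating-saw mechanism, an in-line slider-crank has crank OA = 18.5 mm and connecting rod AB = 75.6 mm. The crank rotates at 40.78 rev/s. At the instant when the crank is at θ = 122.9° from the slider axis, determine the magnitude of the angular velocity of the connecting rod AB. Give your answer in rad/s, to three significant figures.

ω = 256.2 rad/s (converted from 40.78 rev/s).
The rod makes angle φ with the slider axis where L sinφ = r sinθ; differentiating, L cosφ·φ̇ = r ω cosθ.
L cosφ = √(L² − r² sin²θ) = 0.073987 m.
|ω_rod| = r ω |cosθ| / √(L² − r² sin²θ) = 0.0185·256.2·0.54317/0.073987 = 34.8 rad/s.

34.8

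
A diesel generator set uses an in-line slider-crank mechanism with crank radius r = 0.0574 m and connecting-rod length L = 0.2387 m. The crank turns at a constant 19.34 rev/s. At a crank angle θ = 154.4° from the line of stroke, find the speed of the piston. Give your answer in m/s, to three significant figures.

2.36

ω = 2π·19.3 = 121.5 rad/s
For an in-line slider-crank, x = r cosθ + √(L² − r² sin²θ), so v = −rω sinθ·[1 + r cosθ/√(L² − r² sin²θ)].
With r = 0.0574 m, L = 0.2387 m, θ = 154.4°: √(L² − r² sin²θ) = 0.23741 m.
v = −0.0574·121.5·0.43209·[1 + 0.0574·-0.90183/0.23741] = -2.3567 m/s.
|v| = 2.3567 m/s.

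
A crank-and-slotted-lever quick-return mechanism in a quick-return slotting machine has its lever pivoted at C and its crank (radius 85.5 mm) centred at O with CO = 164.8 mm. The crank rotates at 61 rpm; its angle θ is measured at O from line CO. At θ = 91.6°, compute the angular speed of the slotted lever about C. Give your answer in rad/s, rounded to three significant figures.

1.31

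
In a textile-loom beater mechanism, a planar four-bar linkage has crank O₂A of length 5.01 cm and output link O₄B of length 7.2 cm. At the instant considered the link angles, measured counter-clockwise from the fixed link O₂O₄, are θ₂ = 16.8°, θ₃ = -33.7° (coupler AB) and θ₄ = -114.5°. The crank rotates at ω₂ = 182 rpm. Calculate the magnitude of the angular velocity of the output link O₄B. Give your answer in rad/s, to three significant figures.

ω₂ = 19.06 rad/s (from 182 rpm).
Differentiating the loop-closure r₂e^{iθ₂}+r₃e^{iθ₃}=r₁+r₄e^{iθ₄} gives r₂ω₂e^{iθ₂}+r₃ω₃e^{iθ₃}=r₄ω₄e^{iθ₄}.
Eliminating the other unknown: ω₄ = r₂ω₂ sin(θ₂−θ₃) / [r₄ sin(θ₄−θ₃)].
Numerator sine = +0.77162; denominator sine = -0.98714.
Result = 0.0501·19.06·(+0.77162) / (0.072·(-0.98714)) = -10.367 rad/s; magnitude 10.367 rad/s.

10.4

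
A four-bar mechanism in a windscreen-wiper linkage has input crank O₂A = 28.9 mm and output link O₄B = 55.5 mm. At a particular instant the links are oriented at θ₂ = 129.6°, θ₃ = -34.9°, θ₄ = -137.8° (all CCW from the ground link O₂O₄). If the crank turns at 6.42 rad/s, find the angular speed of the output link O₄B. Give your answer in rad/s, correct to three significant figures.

ω₂ = 6.42 rad/s
Differentiating the loop-closure r₂e^{iθ₂}+r₃e^{iθ₃}=r₁+r₄e^{iθ₄} gives r₂ω₂e^{iθ₂}+r₃ω₃e^{iθ₃}=r₄ω₄e^{iθ₄}.
Eliminating the other unknown: ω₄ = r₂ω₂ sin(θ₂−θ₃) / [r₄ sin(θ₄−θ₃)].
Numerator sine = +0.26724; denominator sine = -0.97476.
Result = 0.0289·6.42·(+0.26724) / (0.0555·(-0.97476)) = -0.91652 rad/s; magnitude 0.91652 rad/s.

0.917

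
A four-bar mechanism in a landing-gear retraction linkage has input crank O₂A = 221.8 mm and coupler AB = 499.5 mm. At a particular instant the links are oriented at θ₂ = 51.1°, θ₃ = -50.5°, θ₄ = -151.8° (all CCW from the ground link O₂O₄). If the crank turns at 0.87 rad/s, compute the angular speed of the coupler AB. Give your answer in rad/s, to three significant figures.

0.153

ω₂ = 0.87 rad/s
Differentiating the loop-closure r₂e^{iθ₂}+r₃e^{iθ₃}=r₁+r₄e^{iθ₄} gives r₂ω₂e^{iθ₂}+r₃ω₃e^{iθ₃}=r₄ω₄e^{iθ₄}.
Eliminating the other unknown: ω₃ = r₂ω₂ sin(θ₄−θ₂) / [r₃ sin(θ₃−θ₄)].
Numerator sine = +0.38912; denominator sine = +0.98061.
Result = 0.2218·0.87·(+0.38912) / (0.4995·(+0.98061)) = +0.1533 rad/s; magnitude 0.1533 rad/s.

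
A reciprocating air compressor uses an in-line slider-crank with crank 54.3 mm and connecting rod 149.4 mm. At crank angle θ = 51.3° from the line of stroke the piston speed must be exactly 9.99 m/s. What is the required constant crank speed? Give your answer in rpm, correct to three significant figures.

For an in-line slider-crank, |v_piston| = rω|sinθ|·[1 + r cosθ/√(L² − r² sin²θ)].
With r = 0.0543 m, L = 0.1494 m, θ = 51.3°: the bracketed kinematic factor |dx/dθ| = 0.05242 m.
ω = v/|dx/dθ| = 9.99/0.05242 = 190.58 rad/s.
N = 60ω/(2π) = 1819.9 rpm.

1820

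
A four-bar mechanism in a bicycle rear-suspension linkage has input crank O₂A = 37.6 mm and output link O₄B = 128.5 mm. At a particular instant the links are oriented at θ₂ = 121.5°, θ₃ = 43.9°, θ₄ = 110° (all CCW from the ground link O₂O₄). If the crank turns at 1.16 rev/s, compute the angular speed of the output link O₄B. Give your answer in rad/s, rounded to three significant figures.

2.28

ω₂ = 7.288 rad/s (from 1.16 rev/s).
Differentiating the loop-closure r₂e^{iθ₂}+r₃e^{iθ₃}=r₁+r₄e^{iθ₄} gives r₂ω₂e^{iθ₂}+r₃ω₃e^{iθ₃}=r₄ω₄e^{iθ₄}.
Eliminating the other unknown: ω₄ = r₂ω₂ sin(θ₂−θ₃) / [r₄ sin(θ₄−θ₃)].
Numerator sine = +0.97667; denominator sine = +0.91425.
Result = 0.0376·7.288·(+0.97667) / (0.1285·(+0.91425)) = +2.2783 rad/s; magnitude 2.2783 rad/s.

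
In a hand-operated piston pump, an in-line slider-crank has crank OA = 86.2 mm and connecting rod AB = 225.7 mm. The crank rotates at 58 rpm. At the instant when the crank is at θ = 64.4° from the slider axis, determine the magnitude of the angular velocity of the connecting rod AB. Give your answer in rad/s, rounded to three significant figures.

ω = 6.074 rad/s (converted from 58 rpm).
The rod makes angle φ with the slider axis where L sinφ = r sinθ; differentiating, L cosφ·φ̇ = r ω cosθ.
L cosφ = √(L² − r² sin²θ) = 0.21189 m.
|ω_rod| = r ω |cosθ| / √(L² − r² sin²θ) = 0.0862·6.074·0.43209/0.21189 = 1.0676 rad/s.

1.07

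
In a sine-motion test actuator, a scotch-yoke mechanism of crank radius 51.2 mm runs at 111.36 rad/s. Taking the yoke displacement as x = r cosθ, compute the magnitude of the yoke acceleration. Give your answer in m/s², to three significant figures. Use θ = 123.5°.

350

ω = 111.4 rad/s
x = r cosθ ⇒ ẍ = −rω² cosθ (ω constant).
|a| = rω²|cosθ| = 0.0512·(111.4)²·|cos 123.5°| = 350.44 m/s².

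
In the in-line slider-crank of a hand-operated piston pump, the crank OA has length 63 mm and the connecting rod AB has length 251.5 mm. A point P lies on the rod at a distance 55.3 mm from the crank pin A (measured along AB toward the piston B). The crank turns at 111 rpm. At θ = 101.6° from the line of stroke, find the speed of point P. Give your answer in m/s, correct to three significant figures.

0.718

ω = 11.62 rad/s.  Crank-pin speed |V_A| = rω = 0.73231 m/s, perpendicular to OA.
Rod angle: sinφ = −(r/L) sinθ ⇒ φ = -14.204°; ω_rod = −rω cosθ/√(L²−r²sin²θ) = +0.60395 rad/s.
V_P = V_A + ω_rod × AP, with AP = 0.0553 m along the rod.
Components: V_Px = −rω sinθ − a·ω_rod·sinφ = -0.70915 m/s;  V_Py = rω cosθ + a·ω_rod·cosφ = -0.11487 m/s.
|V_P| = √(V_Px² + V_Py²) = 0.7184 m/s.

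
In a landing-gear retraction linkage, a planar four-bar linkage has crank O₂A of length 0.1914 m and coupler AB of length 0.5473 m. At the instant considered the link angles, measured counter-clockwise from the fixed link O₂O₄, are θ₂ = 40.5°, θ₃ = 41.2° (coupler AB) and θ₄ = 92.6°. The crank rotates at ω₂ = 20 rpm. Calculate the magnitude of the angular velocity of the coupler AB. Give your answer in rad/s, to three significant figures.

ω₂ = 2.094 rad/s (from 20 rpm).
Differentiating the loop-closure r₂e^{iθ₂}+r₃e^{iθ₃}=r₁+r₄e^{iθ₄} gives r₂ω₂e^{iθ₂}+r₃ω₃e^{iθ₃}=r₄ω₄e^{iθ₄}.
Eliminating the other unknown: ω₃ = r₂ω₂ sin(θ₄−θ₂) / [r₃ sin(θ₃−θ₄)].
Numerator sine = +0.78908; denominator sine = -0.78152.
Result = 0.1914·2.094·(+0.78908) / (0.5473·(-0.78152)) = -0.73953 rad/s; magnitude 0.73953 rad/s.

0.740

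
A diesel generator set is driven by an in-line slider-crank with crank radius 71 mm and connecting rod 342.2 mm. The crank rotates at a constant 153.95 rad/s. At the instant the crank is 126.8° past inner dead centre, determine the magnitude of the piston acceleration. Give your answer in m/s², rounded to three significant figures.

ω = 153.9 rad/s
x(θ) = r cosθ + √(L² − r² sin²θ); with ω constant, a = ω²·d²x/dθ².
d²x/dθ² = −r cosθ − r²(cos2θ)/√u − r⁴ sin²2θ/(4u^{3/2}),  u = L² − r² sin²θ = 0.113869 m².
Substituting r = 0.071 m, L = 0.3422 m, θ = 126.8°: d²x/dθ² = +0.046596 m.
a = ω²·d²x/dθ² = (153.9)²·(+0.046596) = +1104.4 m/s²;  |a| = 1104.4 m/s².

1100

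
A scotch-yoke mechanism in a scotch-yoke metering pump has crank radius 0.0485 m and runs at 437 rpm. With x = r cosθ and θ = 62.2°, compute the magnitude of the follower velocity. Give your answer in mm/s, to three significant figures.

1960

ω = 45.76 rad/s (from 437 rpm).
x = r cosθ ⇒ ẋ = −rω sinθ.
|v| = rω|sinθ| = 0.0485·45.76·|sin 62.2°| = 1.9633 m/s = 1963.3 mm/s.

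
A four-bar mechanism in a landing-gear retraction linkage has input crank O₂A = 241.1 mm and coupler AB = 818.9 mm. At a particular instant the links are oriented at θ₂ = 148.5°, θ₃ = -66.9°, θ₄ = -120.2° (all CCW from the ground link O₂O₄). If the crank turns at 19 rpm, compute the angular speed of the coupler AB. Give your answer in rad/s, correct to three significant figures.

0.730

ω₂ = 1.99 rad/s (from 19 rpm).
Differentiating the loop-closure r₂e^{iθ₂}+r₃e^{iθ₃}=r₁+r₄e^{iθ₄} gives r₂ω₂e^{iθ₂}+r₃ω₃e^{iθ₃}=r₄ω₄e^{iθ₄}.
Eliminating the other unknown: ω₃ = r₂ω₂ sin(θ₄−θ₂) / [r₃ sin(θ₃−θ₄)].
Numerator sine = +0.99974; denominator sine = +0.80178.
Result = 0.2411·1.99·(+0.99974) / (0.8189·(+0.80178)) = +0.73044 rad/s; magnitude 0.73044 rad/s.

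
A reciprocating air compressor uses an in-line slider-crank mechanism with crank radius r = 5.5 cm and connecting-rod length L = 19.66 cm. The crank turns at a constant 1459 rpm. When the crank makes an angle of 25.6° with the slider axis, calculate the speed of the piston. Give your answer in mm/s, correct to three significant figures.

ω = 2π·1459/60 = 152.8 rad/s
For an in-line slider-crank, x = r cosθ + √(L² − r² sin²θ), so v = −rω sinθ·[1 + r cosθ/√(L² − r² sin²θ)].
With r = 0.055 m, L = 0.1966 m, θ = 25.6°: √(L² − r² sin²θ) = 0.19516 m.
v = −0.055·152.8·0.43209·[1 + 0.055·0.90183/0.19516] = -4.5537 m/s.
|v| = 4.5537 m/s = 4553.7 mm/s.

4550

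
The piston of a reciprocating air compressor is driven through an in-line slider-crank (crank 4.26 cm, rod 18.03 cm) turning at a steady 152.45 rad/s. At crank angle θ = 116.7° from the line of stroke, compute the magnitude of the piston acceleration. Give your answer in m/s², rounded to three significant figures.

ω = 152.4 rad/s
x(θ) = r cosθ + √(L² − r² sin²θ); with ω constant, a = ω²·d²x/dθ².
d²x/dθ² = −r cosθ − r²(cos2θ)/√u − r⁴ sin²2θ/(4u^{3/2}),  u = L² − r² sin²θ = 0.0310597 m².
Substituting r = 0.0426 m, L = 0.1803 m, θ = 116.7°: d²x/dθ² = +0.025184 m.
a = ω²·d²x/dθ² = (152.4)²·(+0.025184) = +585.29 m/s²;  |a| = 585.29 m/s².

585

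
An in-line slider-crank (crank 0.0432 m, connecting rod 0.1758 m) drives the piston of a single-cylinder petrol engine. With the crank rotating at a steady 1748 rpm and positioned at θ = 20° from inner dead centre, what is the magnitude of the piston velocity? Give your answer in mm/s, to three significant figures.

ω = 2π·1748/60 = 183.1 rad/s
For an in-line slider-crank, x = r cosθ + √(L² − r² sin²θ), so v = −rω sinθ·[1 + r cosθ/√(L² − r² sin²θ)].
With r = 0.0432 m, L = 0.1758 m, θ = 20°: √(L² − r² sin²θ) = 0.17518 m.
v = −0.0432·183.1·0.34202·[1 + 0.0432·0.93969/0.17518] = -3.3314 m/s.
|v| = 3.3314 m/s = 3331.4 mm/s.

3330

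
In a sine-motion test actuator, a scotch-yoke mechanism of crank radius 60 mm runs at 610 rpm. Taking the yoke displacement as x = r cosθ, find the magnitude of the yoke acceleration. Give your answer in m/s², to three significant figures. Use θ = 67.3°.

ω = 63.88 rad/s (from 610 rpm).
x = r cosθ ⇒ ẍ = −rω² cosθ (ω constant).
|a| = rω²|cosθ| = 0.06·(63.88)²·|cos 67.3°| = 94.482 m/s².

94.5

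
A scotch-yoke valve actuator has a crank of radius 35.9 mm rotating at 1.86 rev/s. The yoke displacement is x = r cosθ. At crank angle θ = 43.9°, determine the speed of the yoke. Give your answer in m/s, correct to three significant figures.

ω = 11.69 rad/s (from 1.86 rev/s).
x = r cosθ ⇒ ẋ = −rω sinθ.
|v| = rω|sinθ| = 0.0359·11.69·|sin 43.9°| = 0.29092 m/s.

0.291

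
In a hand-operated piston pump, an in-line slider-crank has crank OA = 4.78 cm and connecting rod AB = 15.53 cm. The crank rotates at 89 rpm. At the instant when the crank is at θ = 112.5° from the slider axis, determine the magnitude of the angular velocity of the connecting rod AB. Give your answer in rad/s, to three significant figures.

ω = 9.32 rad/s (converted from 89 rpm).
The rod makes angle φ with the slider axis where L sinφ = r sinθ; differentiating, L cosφ·φ̇ = r ω cosθ.
L cosφ = √(L² − r² sin²θ) = 0.14889 m.
|ω_rod| = r ω |cosθ| / √(L² − r² sin²θ) = 0.0478·9.32·0.38268/0.14889 = 1.145 rad/s.

1.15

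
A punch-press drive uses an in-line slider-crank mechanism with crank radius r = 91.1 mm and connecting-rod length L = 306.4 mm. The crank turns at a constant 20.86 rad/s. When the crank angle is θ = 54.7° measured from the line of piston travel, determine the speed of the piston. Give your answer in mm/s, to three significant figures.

1830

ω = 20.86 rad/s
For an in-line slider-crank, x = r cosθ + √(L² − r² sin²θ), so v = −rω sinθ·[1 + r cosθ/√(L² − r² sin²θ)].
With r = 0.0911 m, L = 0.3064 m, θ = 54.7°: √(L² − r² sin²θ) = 0.29724 m.
v = −0.0911·20.86·0.81614·[1 + 0.0911·0.57786/0.29724] = -1.8256 m/s.
|v| = 1.8256 m/s = 1825.6 mm/s.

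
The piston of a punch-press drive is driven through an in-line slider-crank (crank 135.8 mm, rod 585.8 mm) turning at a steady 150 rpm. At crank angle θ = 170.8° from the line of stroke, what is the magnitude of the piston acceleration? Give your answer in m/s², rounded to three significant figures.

25.7

ω = 2π·150/60 = 15.71 rad/s
x(θ) = r cosθ + √(L² − r² sin²θ); with ω constant, a = ω²·d²x/dθ².
d²x/dθ² = −r cosθ − r²(cos2θ)/√u − r⁴ sin²2θ/(4u^{3/2}),  u = L² − r² sin²θ = 0.34269 m².
Substituting r = 0.1358 m, L = 0.5858 m, θ = 170.8°: d²x/dθ² = +0.10412 m.
a = ω²·d²x/dθ² = (15.71)²·(+0.10412) = +25.69 m/s²;  |a| = 25.69 m/s².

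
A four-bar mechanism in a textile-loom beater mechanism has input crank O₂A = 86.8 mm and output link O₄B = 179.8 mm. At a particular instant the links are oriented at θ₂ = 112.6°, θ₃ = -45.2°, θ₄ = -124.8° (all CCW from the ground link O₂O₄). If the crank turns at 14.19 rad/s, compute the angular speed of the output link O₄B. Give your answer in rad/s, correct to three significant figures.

ω₂ = 14.19 rad/s
Differentiating the loop-closure r₂e^{iθ₂}+r₃e^{iθ₃}=r₁+r₄e^{iθ₄} gives r₂ω₂e^{iθ₂}+r₃ω₃e^{iθ₃}=r₄ω₄e^{iθ₄}.
Eliminating the other unknown: ω₄ = r₂ω₂ sin(θ₂−θ₃) / [r₄ sin(θ₄−θ₃)].
Numerator sine = +0.37784; denominator sine = -0.98357.
Result = 0.0868·14.19·(+0.37784) / (0.1798·(-0.98357)) = -2.6316 rad/s; magnitude 2.6316 rad/s.

2.63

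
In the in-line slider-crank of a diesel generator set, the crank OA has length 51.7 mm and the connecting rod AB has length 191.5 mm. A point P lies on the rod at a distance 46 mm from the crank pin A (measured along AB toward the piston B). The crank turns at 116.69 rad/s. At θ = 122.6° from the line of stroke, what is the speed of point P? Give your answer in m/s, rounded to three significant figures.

ω = 116.7 rad/s.  Crank-pin speed |V_A| = rω = 6.0329 m/s, perpendicular to OA.
Rod angle: sinφ = −(r/L) sinθ ⇒ φ = -13.146°; ω_rod = −rω cosθ/√(L²−r²sin²θ) = +17.43 rad/s.
V_P = V_A + ω_rod × AP, with AP = 0.046 m along the rod.
Components: V_Px = −rω sinθ − a·ω_rod·sinφ = -4.9001 m/s;  V_Py = rω cosθ + a·ω_rod·cosφ = -2.4696 m/s.
|V_P| = √(V_Px² + V_Py²) = 5.4872 m/s.

5.49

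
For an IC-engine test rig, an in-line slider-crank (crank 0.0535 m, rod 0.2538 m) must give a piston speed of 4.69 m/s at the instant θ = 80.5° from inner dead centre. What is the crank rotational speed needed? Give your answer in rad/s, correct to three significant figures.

85.8

For an in-line slider-crank, |v_piston| = rω|sinθ|·[1 + r cosθ/√(L² − r² sin²θ)].
With r = 0.0535 m, L = 0.2538 m, θ = 80.5°: the bracketed kinematic factor |dx/dθ| = 0.054643 m.
ω = v/|dx/dθ| = 4.69/0.054643 = 85.83 rad/s.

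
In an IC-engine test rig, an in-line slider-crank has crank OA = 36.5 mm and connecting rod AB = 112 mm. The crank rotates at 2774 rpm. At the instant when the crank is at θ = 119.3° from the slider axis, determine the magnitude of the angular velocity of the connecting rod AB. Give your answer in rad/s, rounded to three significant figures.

ω = 290.5 rad/s (converted from 2774 rpm).
The rod makes angle φ with the slider axis where L sinφ = r sinθ; differentiating, L cosφ·φ̇ = r ω cosθ.
L cosφ = √(L² − r² sin²θ) = 0.10738 m.
|ω_rod| = r ω |cosθ| / √(L² − r² sin²θ) = 0.0365·290.5·0.48938/0.10738 = 48.322 rad/s.

48.3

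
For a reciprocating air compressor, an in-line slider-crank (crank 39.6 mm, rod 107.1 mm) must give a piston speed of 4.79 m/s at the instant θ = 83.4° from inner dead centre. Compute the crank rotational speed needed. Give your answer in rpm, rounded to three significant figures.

1110

For an in-line slider-crank, |v_piston| = rω|sinθ|·[1 + r cosθ/√(L² − r² sin²θ)].
With r = 0.0396 m, L = 0.1071 m, θ = 83.4°: the bracketed kinematic factor |dx/dθ| = 0.041135 m.
ω = v/|dx/dθ| = 4.79/0.041135 = 116.45 rad/s.
N = 60ω/(2π) = 1112 rpm.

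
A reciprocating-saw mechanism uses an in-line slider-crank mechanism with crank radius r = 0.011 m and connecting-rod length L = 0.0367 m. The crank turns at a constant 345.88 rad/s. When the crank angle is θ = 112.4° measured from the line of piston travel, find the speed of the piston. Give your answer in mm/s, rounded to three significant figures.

3100

ω = 345.9 rad/s
For an in-line slider-crank, x = r cosθ + √(L² − r² sin²θ), so v = −rω sinθ·[1 + r cosθ/√(L² − r² sin²θ)].
With r = 0.011 m, L = 0.0367 m, θ = 112.4°: √(L² − r² sin²θ) = 0.035263 m.
v = −0.011·345.9·0.92455·[1 + 0.011·-0.38107/0.035263] = -3.0995 m/s.
|v| = 3.0995 m/s = 3099.5 mm/s.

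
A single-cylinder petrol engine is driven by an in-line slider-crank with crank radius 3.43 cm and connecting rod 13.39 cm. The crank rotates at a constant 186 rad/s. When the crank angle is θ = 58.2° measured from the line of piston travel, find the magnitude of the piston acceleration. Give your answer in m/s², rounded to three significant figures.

ω = 186 rad/s
x(θ) = r cosθ + √(L² − r² sin²θ); with ω constant, a = ω²·d²x/dθ².
d²x/dθ² = −r cosθ − r²(cos2θ)/√u − r⁴ sin²2θ/(4u^{3/2}),  u = L² − r² sin²θ = 0.0170794 m².
Substituting r = 0.0343 m, L = 0.1339 m, θ = 58.2°: d²x/dθ² = -0.014196 m.
a = ω²·d²x/dθ² = (186)²·(-0.014196) = -491.13 m/s²;  |a| = 491.13 m/s².

491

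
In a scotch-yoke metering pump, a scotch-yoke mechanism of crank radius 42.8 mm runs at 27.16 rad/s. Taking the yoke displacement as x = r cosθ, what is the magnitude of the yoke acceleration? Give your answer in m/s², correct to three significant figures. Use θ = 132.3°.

ω = 27.16 rad/s
x = r cosθ ⇒ ẍ = −rω² cosθ (ω constant).
|a| = rω²|cosθ| = 0.0428·(27.16)²·|cos 132.3°| = 21.248 m/s².

21.2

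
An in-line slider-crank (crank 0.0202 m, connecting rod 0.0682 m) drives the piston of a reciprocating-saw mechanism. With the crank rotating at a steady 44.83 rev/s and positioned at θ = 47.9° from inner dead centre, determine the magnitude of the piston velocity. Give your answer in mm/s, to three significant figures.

5080

ω = 2π·44.8 = 281.7 rad/s
For an in-line slider-crank, x = r cosθ + √(L² − r² sin²θ), so v = −rω sinθ·[1 + r cosθ/√(L² − r² sin²θ)].
With r = 0.0202 m, L = 0.0682 m, θ = 47.9°: √(L² − r² sin²θ) = 0.066533 m.
v = −0.0202·281.7·0.74198·[1 + 0.0202·0.67043/0.066533] = -5.081 m/s.
|v| = 5.081 m/s = 5081 mm/s.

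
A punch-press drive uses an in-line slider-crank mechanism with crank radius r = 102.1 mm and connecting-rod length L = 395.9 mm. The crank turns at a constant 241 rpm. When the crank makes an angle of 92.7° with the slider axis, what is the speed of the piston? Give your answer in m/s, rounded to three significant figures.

ω = 2π·241/60 = 25.24 rad/s
For an in-line slider-crank, x = r cosθ + √(L² − r² sin²θ), so v = −rω sinθ·[1 + r cosθ/√(L² − r² sin²θ)].
With r = 0.1021 m, L = 0.3959 m, θ = 92.7°: √(L² − r² sin²θ) = 0.38254 m.
v = −0.1021·25.24·0.99889·[1 + 0.1021·-0.04711/0.38254] = -2.5415 m/s.
|v| = 2.5415 m/s.

2.54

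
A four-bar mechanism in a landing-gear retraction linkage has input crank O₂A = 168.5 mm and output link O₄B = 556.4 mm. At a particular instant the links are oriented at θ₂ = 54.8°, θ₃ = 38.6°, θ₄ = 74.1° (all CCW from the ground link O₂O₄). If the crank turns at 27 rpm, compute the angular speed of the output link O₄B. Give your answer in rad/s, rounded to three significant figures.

0.411

ω₂ = 2.827 rad/s (from 27 rpm).
Differentiating the loop-closure r₂e^{iθ₂}+r₃e^{iθ₃}=r₁+r₄e^{iθ₄} gives r₂ω₂e^{iθ₂}+r₃ω₃e^{iθ₃}=r₄ω₄e^{iθ₄}.
Eliminating the other unknown: ω₄ = r₂ω₂ sin(θ₂−θ₃) / [r₄ sin(θ₄−θ₃)].
Numerator sine = +0.27899; denominator sine = +0.58070.
Result = 0.1685·2.827·(+0.27899) / (0.5564·(+0.58070)) = +0.41138 rad/s; magnitude 0.41138 rad/s.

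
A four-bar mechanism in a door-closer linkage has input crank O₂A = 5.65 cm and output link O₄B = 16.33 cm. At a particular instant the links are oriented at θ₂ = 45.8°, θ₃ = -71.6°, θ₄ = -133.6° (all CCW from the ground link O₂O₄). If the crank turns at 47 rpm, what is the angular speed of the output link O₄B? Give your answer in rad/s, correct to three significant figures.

ω₂ = 4.922 rad/s (from 47 rpm).
Differentiating the loop-closure r₂e^{iθ₂}+r₃e^{iθ₃}=r₁+r₄e^{iθ₄} gives r₂ω₂e^{iθ₂}+r₃ω₃e^{iθ₃}=r₄ω₄e^{iθ₄}.
Eliminating the other unknown: ω₄ = r₂ω₂ sin(θ₂−θ₃) / [r₄ sin(θ₄−θ₃)].
Numerator sine = +0.88782; denominator sine = -0.88295.
Result = 0.0565·4.922·(+0.88782) / (0.1633·(-0.88295)) = -1.7123 rad/s; magnitude 1.7123 rad/s.

1.71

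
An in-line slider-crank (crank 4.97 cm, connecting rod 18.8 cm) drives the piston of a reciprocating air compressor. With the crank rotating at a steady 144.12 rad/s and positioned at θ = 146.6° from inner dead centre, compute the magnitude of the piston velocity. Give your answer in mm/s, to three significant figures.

3060

ω = 144.1 rad/s
For an in-line slider-crank, x = r cosθ + √(L² − r² sin²θ), so v = −rω sinθ·[1 + r cosθ/√(L² − r² sin²θ)].
With r = 0.0497 m, L = 0.188 m, θ = 146.6°: √(L² − r² sin²θ) = 0.186 m.
v = −0.0497·144.1·0.55048·[1 + 0.0497·-0.83485/0.186] = -3.0634 m/s.
|v| = 3.0634 m/s = 3063.4 mm/s.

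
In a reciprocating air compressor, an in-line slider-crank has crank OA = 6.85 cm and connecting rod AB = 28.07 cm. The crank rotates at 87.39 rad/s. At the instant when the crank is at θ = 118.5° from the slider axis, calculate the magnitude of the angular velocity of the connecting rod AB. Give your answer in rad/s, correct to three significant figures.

10.4

ω = 87.39 rad/s
The rod makes angle φ with the slider axis where L sinφ = r sinθ; differentiating, L cosφ·φ̇ = r ω cosθ.
L cosφ = √(L² − r² sin²θ) = 0.27417 m.
|ω_rod| = r ω |cosθ| / √(L² − r² sin²θ) = 0.0685·87.39·0.47716/0.27417 = 10.418 rad/s.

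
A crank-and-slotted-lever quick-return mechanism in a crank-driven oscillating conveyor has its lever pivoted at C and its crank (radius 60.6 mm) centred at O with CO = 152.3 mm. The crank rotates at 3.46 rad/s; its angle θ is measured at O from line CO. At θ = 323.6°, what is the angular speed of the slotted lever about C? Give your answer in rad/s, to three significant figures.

ω = 3.46 rad/s
Crank pin A relative to C: A = (d + r cosθ, r sinθ); lever angle φ = atan2(r sinθ, d + r cosθ).
Differentiating tanφ: φ̇ = rω(d cosθ + r)/(d² + r² + 2dr cosθ).
d² + r² + 2dr cosθ = |CA|² = 0.041725 m²;  d cosθ + r = +0.18319 m.
|ω_lever| = |0.0606·3.46·+0.18319| / 0.041725 = 0.92054 rad/s.

0.921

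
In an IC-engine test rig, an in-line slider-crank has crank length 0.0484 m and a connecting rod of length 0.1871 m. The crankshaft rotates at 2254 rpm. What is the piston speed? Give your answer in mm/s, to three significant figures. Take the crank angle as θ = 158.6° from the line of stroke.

3160

ω = 2π·2254/60 = 236 rad/s
For an in-line slider-crank, x = r cosθ + √(L² − r² sin²θ), so v = −rω sinθ·[1 + r cosθ/√(L² − r² sin²θ)].
With r = 0.0484 m, L = 0.1871 m, θ = 158.6°: √(L² − r² sin²θ) = 0.18626 m.
v = −0.0484·236·0.36488·[1 + 0.0484·-0.93106/0.18626] = -3.16 m/s.
|v| = 3.16 m/s = 3160 mm/s.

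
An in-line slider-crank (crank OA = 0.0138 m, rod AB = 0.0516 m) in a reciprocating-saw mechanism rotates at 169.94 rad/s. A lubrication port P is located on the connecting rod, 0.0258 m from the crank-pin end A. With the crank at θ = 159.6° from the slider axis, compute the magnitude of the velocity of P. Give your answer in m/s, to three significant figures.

ω = 169.9 rad/s.  Crank-pin speed |V_A| = rω = 2.3452 m/s, perpendicular to OA.
Rod angle: sinφ = −(r/L) sinθ ⇒ φ = -5.349°; ω_rod = −rω cosθ/√(L²−r²sin²θ) = +42.785 rad/s.
V_P = V_A + ω_rod × AP, with AP = 0.0258 m along the rod.
Components: V_Px = −rω sinθ − a·ω_rod·sinφ = -0.71456 m/s;  V_Py = rω cosθ + a·ω_rod·cosφ = -1.099 m/s.
|V_P| = √(V_Px² + V_Py²) = 1.3109 m/s.

1.31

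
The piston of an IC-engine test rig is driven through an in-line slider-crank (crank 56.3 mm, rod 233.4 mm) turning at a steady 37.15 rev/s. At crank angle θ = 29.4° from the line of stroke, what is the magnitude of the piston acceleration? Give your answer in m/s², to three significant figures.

3070

ω = 2π·37.1 = 233.4 rad/s
x(θ) = r cosθ + √(L² − r² sin²θ); with ω constant, a = ω²·d²x/dθ².
d²x/dθ² = −r cosθ − r²(cos2θ)/√u − r⁴ sin²2θ/(4u^{3/2}),  u = L² − r² sin²θ = 0.0537117 m².
Substituting r = 0.0563 m, L = 0.2334 m, θ = 29.4°: d²x/dθ² = -0.056282 m.
a = ω²·d²x/dθ² = (233.4)²·(-0.056282) = -3066.5 m/s²;  |a| = 3066.5 m/s².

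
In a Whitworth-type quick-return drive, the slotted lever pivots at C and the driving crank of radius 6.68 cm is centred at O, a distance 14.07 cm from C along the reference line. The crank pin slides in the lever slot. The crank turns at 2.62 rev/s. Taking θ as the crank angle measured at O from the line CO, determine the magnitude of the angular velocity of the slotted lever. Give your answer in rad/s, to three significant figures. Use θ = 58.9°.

ω = 16.46 rad/s (from 2.62 rev/s).
Crank pin A relative to C: A = (d + r cosθ, r sinθ); lever angle φ = atan2(r sinθ, d + r cosθ).
Differentiating tanφ: φ̇ = rω(d cosθ + r)/(d² + r² + 2dr cosθ).
d² + r² + 2dr cosθ = |CA|² = 0.0339683 m²;  d cosθ + r = +0.13948 m.
|ω_lever| = |0.0668·16.46·+0.13948| / 0.0339683 = 4.5153 rad/s.

4.52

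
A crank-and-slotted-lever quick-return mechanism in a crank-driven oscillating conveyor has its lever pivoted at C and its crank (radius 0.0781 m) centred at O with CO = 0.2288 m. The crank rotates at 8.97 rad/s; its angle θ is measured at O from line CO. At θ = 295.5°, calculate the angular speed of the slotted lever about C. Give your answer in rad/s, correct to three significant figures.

1.68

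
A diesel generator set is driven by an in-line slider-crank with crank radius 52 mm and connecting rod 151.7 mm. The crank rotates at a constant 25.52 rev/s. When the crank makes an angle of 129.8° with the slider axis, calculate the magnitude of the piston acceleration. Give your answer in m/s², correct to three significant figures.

ω = 2π·25.5 = 160.3 rad/s
x(θ) = r cosθ + √(L² − r² sin²θ); with ω constant, a = ω²·d²x/dθ².
d²x/dθ² = −r cosθ − r²(cos2θ)/√u − r⁴ sin²2θ/(4u^{3/2}),  u = L² − r² sin²θ = 0.0214168 m².
Substituting r = 0.052 m, L = 0.1517 m, θ = 129.8°: d²x/dθ² = +0.036057 m.
a = ω²·d²x/dθ² = (160.3)²·(+0.036057) = +927.06 m/s²;  |a| = 927.06 m/s².

927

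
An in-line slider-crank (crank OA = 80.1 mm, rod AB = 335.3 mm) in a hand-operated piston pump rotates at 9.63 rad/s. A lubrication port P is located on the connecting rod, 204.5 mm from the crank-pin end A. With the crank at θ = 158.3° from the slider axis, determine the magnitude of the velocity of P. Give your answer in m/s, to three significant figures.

0.373

ω = 9.63 rad/s.  Crank-pin speed |V_A| = rω = 0.77136 m/s, perpendicular to OA.
Rod angle: sinφ = −(r/L) sinθ ⇒ φ = -5.067°; ω_rod = −rω cosθ/√(L²−r²sin²θ) = +2.1459 rad/s.
V_P = V_A + ω_rod × AP, with AP = 0.2045 m along the rod.
Components: V_Px = −rω sinθ − a·ω_rod·sinφ = -0.24645 m/s;  V_Py = rω cosθ + a·ω_rod·cosφ = -0.27958 m/s.
|V_P| = √(V_Px² + V_Py²) = 0.3727 m/s.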